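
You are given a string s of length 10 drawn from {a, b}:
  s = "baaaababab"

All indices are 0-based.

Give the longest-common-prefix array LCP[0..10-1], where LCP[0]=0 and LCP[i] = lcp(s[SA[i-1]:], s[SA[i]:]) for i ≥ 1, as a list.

[0, 3, 2, 1, 2, 4, 0, 1, 2, 3]

sorted suffixes:
  #0 SA[0]=1  'aaaababab'
  #1 SA[1]=2  'aaababab'
  #2 SA[2]=3  'aababab'
  #3 SA[3]=8  'ab'
  #4 SA[4]=6  'abab'
  #5 SA[5]=4  'ababab'
  #6 SA[6]=9  'b'
  #7 SA[7]=0  'baaaababab'
  #8 SA[8]=7  'bab'
  #9 SA[9]=5  'babab'

SA = [1, 2, 3, 8, 6, 4, 9, 0, 7, 5]
i: (SA[i-1],SA[i]) lcp shared
  1: (1,2) 3 'aaa'
  2: (2,3) 2 'aa'
  3: (3,8) 1 'a'
  4: (8,6) 2 'ab'
  5: (6,4) 4 'abab'
  6: (4,9) 0 ''
  7: (9,0) 1 'b'
  8: (0,7) 2 'ba'
  9: (7,5) 3 'bab'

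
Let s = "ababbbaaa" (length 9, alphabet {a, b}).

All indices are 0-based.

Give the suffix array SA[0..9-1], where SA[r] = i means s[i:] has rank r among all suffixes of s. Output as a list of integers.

[8, 7, 6, 0, 2, 5, 1, 4, 3]

rank | idx | suffix
   0 |   8 | a
   1 |   7 | aa
   2 |   6 | aaa
   3 |   0 | ababbbaaa
   4 |   2 | abbbaaa
   5 |   5 | baaa
   6 |   1 | babbbaaa
   7 |   4 | bbaaa
   8 |   3 | bbbaaa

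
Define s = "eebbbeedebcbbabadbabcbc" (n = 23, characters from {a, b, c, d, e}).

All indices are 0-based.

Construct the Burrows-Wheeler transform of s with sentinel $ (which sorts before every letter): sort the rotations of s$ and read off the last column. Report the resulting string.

cbbbbdacebceabbbbaeede$b

rank  rotation                  last
    0  $eebbbeedebcbbabadbabcbc  c
    1  abadbabcbc$eebbbeedebcbb  b
    2  abcbc$eebbbeedebcbbabadb  b
    3  adbabcbc$eebbbeedebcbbab  b
    4  babadbabcbc$eebbbeedebcb  b
    5  babcbc$eebbbeedebcbbabad  d
    6  badbabcbc$eebbbeedebcbba  a
    7  bbabadbabcbc$eebbbeedebc  c
    8  bbbeedebcbbabadbabcbc$ee  e
    9  bbeedebcbbabadbabcbc$eeb  b
   10  bc$eebbbeedebcbbabadbabc  c
   11  bcbbabadbabcbc$eebbbeede  e
   12  bcbc$eebbbeedebcbbabadba  a
   13  beedebcbbabadbabcbc$eebb  b
   14  c$eebbbeedebcbbabadbabcb  b
   15  cbbabadbabcbc$eebbbeedeb  b
   16  cbc$eebbbeedebcbbabadbab  b
   17  dbabcbc$eebbbeedebcbbaba  a
   18  debcbbabadbabcbc$eebbbee  e
   19  ebbbeedebcbbabadbabcbc$e  e
   20  ebcbbabadbabcbc$eebbbeed  d
   21  edebcbbabadbabcbc$eebbbe  e
   22  eebbbeedebcbbabadbabcbc$  $
   23  eedebcbbabadbabcbc$eebbb  b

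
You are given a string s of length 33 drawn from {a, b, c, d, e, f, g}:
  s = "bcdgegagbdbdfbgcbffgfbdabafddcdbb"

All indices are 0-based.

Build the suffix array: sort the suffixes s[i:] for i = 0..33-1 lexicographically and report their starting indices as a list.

[23, 25, 6, 32, 24, 31, 0, 21, 8, 10, 16, 13, 15, 29, 1, 22, 30, 9, 28, 27, 11, 2, 4, 20, 12, 26, 17, 18, 5, 7, 14, 3, 19]

rank | idx | suffix
   0 |  23 | abafddcdbb
   1 |  25 | afddcdbb
   2 |   6 | agbdbdfbgcbffgfbdabafddcdbb
   3 |  32 | b
   4 |  24 | bafddcdbb
   5 |  31 | bb
   6 |   0 | bcdgegagbdbdfbgcbffgfbdabafddcdbb
   7 |  21 | bdabafddcdbb
   8 |   8 | bdbdfbgcbffgfbdabafddcdbb
   9 |  10 | bdfbgcbffgfbdabafddcdbb
  10 |  16 | bffgfbdabafddcdbb
  11 |  13 | bgcbffgfbdabafddcdbb
  12 |  15 | cbffgfbdabafddcdbb
  13 |  29 | cdbb
  14 |   1 | cdgegagbdbdfbgcbffgfbdabafddcdbb
  15 |  22 | dabafddcdbb
  16 |  30 | dbb
  17 |   9 | dbdfbgcbffgfbdabafddcdbb
  18 |  28 | dcdbb
  19 |  27 | ddcdbb
  20 |  11 | dfbgcbffgfbdabafddcdbb
  21 |   2 | dgegagbdbdfbgcbffgfbdabafddcdbb
  22 |   4 | egagbdbdfbgcbffgfbdabafddcdbb
  23 |  20 | fbdabafddcdbb
  24 |  12 | fbgcbffgfbdabafddcdbb
  25 |  26 | fddcdbb
  26 |  17 | ffgfbdabafddcdbb
  27 |  18 | fgfbdabafddcdbb
  28 |   5 | gagbdbdfbgcbffgfbdabafddcdbb
  29 |   7 | gbdbdfbgcbffgfbdabafddcdbb
  30 |  14 | gcbffgfbdabafddcdbb
  31 |   3 | gegagbdbdfbgcbffgfbdabafddcdbb
  32 |  19 | gfbdabafddcdbb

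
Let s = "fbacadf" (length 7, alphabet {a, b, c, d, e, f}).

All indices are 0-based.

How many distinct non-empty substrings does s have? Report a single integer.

sorted suffixes:
  #0 SA[0]=2  'acadf'
  #1 SA[1]=4  'adf'
  #2 SA[2]=1  'bacadf'
  #3 SA[3]=3  'cadf'
  #4 SA[4]=5  'df'
  #5 SA[5]=6  'f'
  #6 SA[6]=0  'fbacadf'

SA = [2, 4, 1, 3, 5, 6, 0]
i: (SA[i-1],SA[i]) lcp shared
  1: (2,4) 1 'a'
  2: (4,1) 0 ''
  3: (1,3) 0 ''
  4: (3,5) 0 ''
  5: (5,6) 0 ''
  6: (6,0) 1 'f'

n(n+1)/2 = 7·8/2 = 28
Σ LCP = 0 + 1 + 0 + 0 + 0 + 0 + 1 = 2
distinct = 28 − 2 = 26

26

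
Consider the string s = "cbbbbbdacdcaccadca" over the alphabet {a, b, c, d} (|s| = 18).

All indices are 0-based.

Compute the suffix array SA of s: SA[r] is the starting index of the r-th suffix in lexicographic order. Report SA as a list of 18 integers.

[17, 11, 7, 14, 1, 2, 3, 4, 5, 16, 10, 13, 0, 12, 8, 6, 15, 9]

rank | idx | suffix
   0 |  17 | a
   1 |  11 | accadca
   2 |   7 | acdcaccadca
   3 |  14 | adca
   4 |   1 | bbbbbdacdcaccadca
   5 |   2 | bbbbdacdcaccadca
   6 |   3 | bbbdacdcaccadca
   7 |   4 | bbdacdcaccadca
   8 |   5 | bdacdcaccadca
   9 |  16 | ca
  10 |  10 | caccadca
  11 |  13 | cadca
  12 |   0 | cbbbbbdacdcaccadca
  13 |  12 | ccadca
  14 |   8 | cdcaccadca
  15 |   6 | dacdcaccadca
  16 |  15 | dca
  17 |   9 | dcaccadca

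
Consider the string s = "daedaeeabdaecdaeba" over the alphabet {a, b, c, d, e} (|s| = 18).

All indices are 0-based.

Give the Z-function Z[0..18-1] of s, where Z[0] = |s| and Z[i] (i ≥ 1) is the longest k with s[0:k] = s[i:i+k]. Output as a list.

[18, 0, 0, 3, 0, 0, 0, 0, 0, 3, 0, 0, 0, 3, 0, 0, 0, 0]

Z[0]=18
i=1: i≥r, start 0; Z[1]=0
i=2: i≥r, start 0; Z[2]=0
i=3: i≥r, start 0; Z[3]=3 extend→box=[3,6)
i=4: min(r-i=2, Z[1]=0)=0; Z[4]=0
i=5: min(r-i=1, Z[2]=0)=0; Z[5]=0
i=6: i≥r, start 0; Z[6]=0
i=7: i≥r, start 0; Z[7]=0
i=8: i≥r, start 0; Z[8]=0
i=9: i≥r, start 0; Z[9]=3 extend→box=[9,12)
i=10: min(r-i=2, Z[1]=0)=0; Z[10]=0
i=11: min(r-i=1, Z[2]=0)=0; Z[11]=0
i=12: i≥r, start 0; Z[12]=0
i=13: i≥r, start 0; Z[13]=3 extend→box=[13,16)
i=14: min(r-i=2, Z[1]=0)=0; Z[14]=0
i=15: min(r-i=1, Z[2]=0)=0; Z[15]=0
i=16: i≥r, start 0; Z[16]=0
i=17: i≥r, start 0; Z[17]=0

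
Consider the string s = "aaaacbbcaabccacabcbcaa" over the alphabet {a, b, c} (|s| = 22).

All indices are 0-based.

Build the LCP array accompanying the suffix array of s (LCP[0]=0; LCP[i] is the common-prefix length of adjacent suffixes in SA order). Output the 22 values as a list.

[0, 1, 2, 3, 2, 2, 1, 3, 1, 2, 0, 1, 4, 2, 2, 0, 3, 2, 2, 1, 2, 1]

rank→(start, suffix):
  0 → (21, 'a')
  1 → (20, 'aa')
  2 → (0, 'aaaacbbcaabccacabcbcaa')
  3 → (1, 'aaacbbcaabccacabcbcaa')
  4 → (8, 'aabccacabcbcaa')
  5 → (2, 'aacbbcaabccacabcbcaa')
  6 → (15, 'abcbcaa')
  7 → (9, 'abccacabcbcaa')
  8 → (13, 'acabcbcaa')
  9 → (3, 'acbbcaabccacabcbcaa')
  10 → (5, 'bbcaabccacabcbcaa')
  11 → (18, 'bcaa')
  12 → (6, 'bcaabccacabcbcaa')
  13 → (16, 'bcbcaa')
  14 → (10, 'bccacabcbcaa')
  15 → (19, 'caa')
  16 → (7, 'caabccacabcbcaa')
  17 → (14, 'cabcbcaa')
  18 → (12, 'cacabcbcaa')
  19 → (4, 'cbbcaabccacabcbcaa')
  20 → (17, 'cbcaa')
  21 → (11, 'ccacabcbcaa')

SA = [21, 20, 0, 1, 8, 2, 15, 9, 13, 3, 5, 18, 6, 16, 10, 19, 7, 14, 12, 4, 17, 11]
[i] adj suffixes → lcp
  [1] 21/20 → 1 ('a')
  [2] 20/0 → 2 ('aa')
  [3] 0/1 → 3 ('aaa')
  [4] 1/8 → 2 ('aa')
  [5] 8/2 → 2 ('aa')
  [6] 2/15 → 1 ('a')
  [7] 15/9 → 3 ('abc')
  [8] 9/13 → 1 ('a')
  [9] 13/3 → 2 ('ac')
  [10] 3/5 → 0 ('')
  [11] 5/18 → 1 ('b')
  [12] 18/6 → 4 ('bcaa')
  [13] 6/16 → 2 ('bc')
  [14] 16/10 → 2 ('bc')
  [15] 10/19 → 0 ('')
  [16] 19/7 → 3 ('caa')
  [17] 7/14 → 2 ('ca')
  [18] 14/12 → 2 ('ca')
  [19] 12/4 → 1 ('c')
  [20] 4/17 → 2 ('cb')
  [21] 17/11 → 1 ('c')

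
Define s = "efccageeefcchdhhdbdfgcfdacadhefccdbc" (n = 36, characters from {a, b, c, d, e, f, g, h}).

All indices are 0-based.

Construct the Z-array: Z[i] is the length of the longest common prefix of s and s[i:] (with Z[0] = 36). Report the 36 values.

[36, 0, 0, 0, 0, 0, 1, 1, 4, 0, 0, 0, 0, 0, 0, 0, 0, 0, 0, 0, 0, 0, 0, 0, 0, 0, 0, 0, 0, 4, 0, 0, 0, 0, 0, 0]

Z[0]=36
i=1: outside box; Z[1]=0
i=2: outside box; Z[2]=0
i=3: outside box; Z[3]=0
i=4: outside box; Z[4]=0
i=5: outside box; Z[5]=0
i=6: outside box; Z[6]=1 extend→box=[6,7)
i=7: outside box; Z[7]=1 extend→box=[7,8)
i=8: outside box; Z[8]=4 extend→box=[8,12)
i=9: min(r-i=3, Z[1]=0)=0; Z[9]=0
i=10: min(r-i=2, Z[2]=0)=0; Z[10]=0
i=11: min(r-i=1, Z[3]=0)=0; Z[11]=0
i=12: outside box; Z[12]=0
i=13: outside box; Z[13]=0
i=14: outside box; Z[14]=0
i=15: outside box; Z[15]=0
i=16: outside box; Z[16]=0
i=17: outside box; Z[17]=0
i=18: outside box; Z[18]=0
i=19: outside box; Z[19]=0
i=20: outside box; Z[20]=0
i=21: outside box; Z[21]=0
i=22: outside box; Z[22]=0
i=23: outside box; Z[23]=0
i=24: outside box; Z[24]=0
i=25: outside box; Z[25]=0
i=26: outside box; Z[26]=0
i=27: outside box; Z[27]=0
i=28: outside box; Z[28]=0
i=29: outside box; Z[29]=4 extend→box=[29,33)
i=30: min(r-i=3, Z[1]=0)=0; Z[30]=0
i=31: min(r-i=2, Z[2]=0)=0; Z[31]=0
i=32: min(r-i=1, Z[3]=0)=0; Z[32]=0
i=33: outside box; Z[33]=0
i=34: outside box; Z[34]=0
i=35: outside box; Z[35]=0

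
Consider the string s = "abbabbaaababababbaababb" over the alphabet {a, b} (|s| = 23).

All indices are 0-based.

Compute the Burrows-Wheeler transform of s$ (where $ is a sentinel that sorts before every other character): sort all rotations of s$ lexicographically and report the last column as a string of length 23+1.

rank  rotation                  last
    0  $abbabbaaababababbaababb  b
    1  aaababababbaababb$abbabb  b
    2  aababababbaababb$abbabba  a
    3  aababb$abbabbaaababababb  b
    4  ababababbaababb$abbabbaa  a
    5  abababbaababb$abbabbaaab  b
    6  ababb$abbabbaaababababba  a
    7  ababbaababb$abbabbaaabab  b
    8  abb$abbabbaaababababbaab  b
    9  abbaaababababbaababb$abb  b
   10  abbaababb$abbabbaaababab  b
   11  abbabbaaababababbaababb$  $
   12  b$abbabbaaababababbaabab  b
   13  baaababababbaababb$abbab  b
   14  baababb$abbabbaaabababab  b
   15  babababbaababb$abbabbaaa  a
   16  bababbaababb$abbabbaaaba  a
   17  babb$abbabbaaababababbaa  a
   18  babbaaababababbaababb$ab  b
   19  babbaababb$abbabbaaababa  a
   20  bb$abbabbaaababababbaaba  a
   21  bbaaababababbaababb$abba  a
   22  bbaababb$abbabbaaabababa  a
   23  bbabbaaababababbaababb$a  a

bbabababbbb$bbbaaabaaaaa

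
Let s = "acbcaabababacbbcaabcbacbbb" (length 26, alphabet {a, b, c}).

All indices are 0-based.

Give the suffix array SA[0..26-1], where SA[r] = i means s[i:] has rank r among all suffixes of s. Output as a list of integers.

rank | idx | suffix
   0 |   4 | aabababacbbcaabcbacbbb
   1 |  16 | aabcbacbbb
   2 |   5 | abababacbbcaabcbacbbb
   3 |   7 | ababacbbcaabcbacbbb
   4 |   9 | abacbbcaabcbacbbb
   5 |  17 | abcbacbbb
   6 |  21 | acbbb
   7 |  11 | acbbcaabcbacbbb
   8 |   0 | acbcaabababacbbcaabcbacbbb
   9 |  25 | b
  10 |   6 | bababacbbcaabcbacbbb
  11 |   8 | babacbbcaabcbacbbb
  12 |  20 | bacbbb
  13 |  10 | bacbbcaabcbacbbb
  14 |  24 | bb
  15 |  23 | bbb
  16 |  13 | bbcaabcbacbbb
  17 |   2 | bcaabababacbbcaabcbacbbb
  18 |  14 | bcaabcbacbbb
  19 |  18 | bcbacbbb
  20 |   3 | caabababacbbcaabcbacbbb
  21 |  15 | caabcbacbbb
  22 |  19 | cbacbbb
  23 |  22 | cbbb
  24 |  12 | cbbcaabcbacbbb
  25 |   1 | cbcaabababacbbcaabcbacbbb

[4, 16, 5, 7, 9, 17, 21, 11, 0, 25, 6, 8, 20, 10, 24, 23, 13, 2, 14, 18, 3, 15, 19, 22, 12, 1]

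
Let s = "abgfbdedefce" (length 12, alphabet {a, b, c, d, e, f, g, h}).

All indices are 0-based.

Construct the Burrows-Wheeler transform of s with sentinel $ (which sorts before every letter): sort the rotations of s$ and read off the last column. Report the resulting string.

rank  rotation       last
    0  $abgfbdedefce  e
    1  abgfbdedefce$  $
    2  bdedefce$abgf  f
    3  bgfbdedefce$a  a
    4  ce$abgfbdedef  f
    5  dedefce$abgfb  b
    6  defce$abgfbde  e
    7  e$abgfbdedefc  c
    8  edefce$abgfbd  d
    9  efce$abgfbded  d
   10  fbdedefce$abg  g
   11  fce$abgfbdede  e
   12  gfbdedefce$ab  b

e$fafbecddgeb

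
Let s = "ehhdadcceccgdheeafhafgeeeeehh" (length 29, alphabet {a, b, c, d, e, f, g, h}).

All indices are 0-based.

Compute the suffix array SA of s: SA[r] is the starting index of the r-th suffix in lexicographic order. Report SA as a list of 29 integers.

[4, 19, 16, 6, 9, 7, 10, 3, 5, 12, 15, 8, 14, 22, 23, 24, 25, 26, 0, 20, 17, 11, 21, 28, 18, 2, 13, 27, 1]

rank→(start, suffix):
  0 → (4, 'adcceccgdheeafhafgeeeeehh')
  1 → (19, 'afgeeeeehh')
  2 → (16, 'afhafgeeeeehh')
  3 → (6, 'cceccgdheeafhafgeeeeehh')
  4 → (9, 'ccgdheeafhafgeeeeehh')
  5 → (7, 'ceccgdheeafhafgeeeeehh')
  6 → (10, 'cgdheeafhafgeeeeehh')
  7 → (3, 'dadcceccgdheeafhafgeeeeehh')
  8 → (5, 'dcceccgdheeafhafgeeeeehh')
  9 → (12, 'dheeafhafgeeeeehh')
  10 → (15, 'eafhafgeeeeehh')
  11 → (8, 'eccgdheeafhafgeeeeehh')
  12 → (14, 'eeafhafgeeeeehh')
  13 → (22, 'eeeeehh')
  14 → (23, 'eeeehh')
  15 → (24, 'eeehh')
  16 → (25, 'eehh')
  17 → (26, 'ehh')
  18 → (0, 'ehhdadcceccgdheeafhafgeeeeehh')
  19 → (20, 'fgeeeeehh')
  20 → (17, 'fhafgeeeeehh')
  21 → (11, 'gdheeafhafgeeeeehh')
  22 → (21, 'geeeeehh')
  23 → (28, 'h')
  24 → (18, 'hafgeeeeehh')
  25 → (2, 'hdadcceccgdheeafhafgeeeeehh')
  26 → (13, 'heeafhafgeeeeehh')
  27 → (27, 'hh')
  28 → (1, 'hhdadcceccgdheeafhafgeeeeehh')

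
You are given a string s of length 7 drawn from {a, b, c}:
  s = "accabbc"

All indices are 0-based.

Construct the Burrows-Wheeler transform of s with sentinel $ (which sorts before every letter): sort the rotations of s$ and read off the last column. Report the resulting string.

rank  rotation  last
    0  $accabbc  c
    1  abbc$acc  c
    2  accabbc$  $
    3  bbc$acca  a
    4  bc$accab  b
    5  c$accabb  b
    6  cabbc$ac  c
    7  ccabbc$a  a

cc$abbca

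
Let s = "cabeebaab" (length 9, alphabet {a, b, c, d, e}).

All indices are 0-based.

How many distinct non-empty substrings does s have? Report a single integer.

39

sorted suffixes:
  #0 SA[0]=6  'aab'
  #1 SA[1]=7  'ab'
  #2 SA[2]=1  'abeebaab'
  #3 SA[3]=8  'b'
  #4 SA[4]=5  'baab'
  #5 SA[5]=2  'beebaab'
  #6 SA[6]=0  'cabeebaab'
  #7 SA[7]=4  'ebaab'
  #8 SA[8]=3  'eebaab'

SA = [6, 7, 1, 8, 5, 2, 0, 4, 3]
rank  pair      lcp
   1  s[6:],s[7:]  1  'a'
   2  s[7:],s[1:]  2  'ab'
   3  s[1:],s[8:]  0  ''
   4  s[8:],s[5:]  1  'b'
   5  s[5:],s[2:]  1  'b'
   6  s[2:],s[0:]  0  ''
   7  s[0:],s[4:]  0  ''
   8  s[4:],s[3:]  1  'e'

n(n+1)/2 = 9·10/2 = 45
Σ LCP = 0 + 1 + 2 + 0 + 1 + 1 + 0 + 0 + 1 = 6
distinct = 45 − 6 = 39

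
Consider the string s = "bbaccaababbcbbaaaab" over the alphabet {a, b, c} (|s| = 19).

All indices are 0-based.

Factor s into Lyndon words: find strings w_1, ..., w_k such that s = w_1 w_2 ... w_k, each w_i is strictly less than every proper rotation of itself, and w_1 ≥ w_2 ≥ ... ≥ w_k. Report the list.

["b", "b", "acc", "aababbcbb", "aaaab"]

emit factor 1: 'b' (i=0, period=1)
emit factor 2: 'b' (i=1, period=1)
emit factor 3: 'acc' (i=2, period=3)
emit factor 4: 'aababbcbb' (i=5, period=9)
emit factor 5: 'aaaab' (i=14, period=5)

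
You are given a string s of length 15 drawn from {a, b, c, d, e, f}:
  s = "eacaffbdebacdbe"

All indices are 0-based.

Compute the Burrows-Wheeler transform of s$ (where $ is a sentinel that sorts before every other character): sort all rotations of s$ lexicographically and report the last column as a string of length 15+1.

eebcefdaacbb$dfa

rank  rotation          last
    0  $eacaffbdebacdbe  e
    1  acaffbdebacdbe$e  e
    2  acdbe$eacaffbdeb  b
    3  affbdebacdbe$eac  c
    4  bacdbe$eacaffbde  e
    5  bdebacdbe$eacaff  f
    6  be$eacaffbdebacd  d
    7  caffbdebacdbe$ea  a
    8  cdbe$eacaffbdeba  a
    9  dbe$eacaffbdebac  c
   10  debacdbe$eacaffb  b
   11  e$eacaffbdebacdb  b
   12  eacaffbdebacdbe$  $
   13  ebacdbe$eacaffbd  d
   14  fbdebacdbe$eacaf  f
   15  ffbdebacdbe$eaca  a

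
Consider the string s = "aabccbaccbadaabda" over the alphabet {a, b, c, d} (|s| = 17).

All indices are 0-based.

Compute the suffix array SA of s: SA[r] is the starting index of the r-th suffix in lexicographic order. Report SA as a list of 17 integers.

sorted suffixes:
  #0 SA[0]=16  'a'
  #1 SA[1]=0  'aabccbaccbadaabda'
  #2 SA[2]=12  'aabda'
  #3 SA[3]=1  'abccbaccbadaabda'
  #4 SA[4]=13  'abda'
  #5 SA[5]=6  'accbadaabda'
  #6 SA[6]=10  'adaabda'
  #7 SA[7]=5  'baccbadaabda'
  #8 SA[8]=9  'badaabda'
  #9 SA[9]=2  'bccbaccbadaabda'
  #10 SA[10]=14  'bda'
  #11 SA[11]=4  'cbaccbadaabda'
  #12 SA[12]=8  'cbadaabda'
  #13 SA[13]=3  'ccbaccbadaabda'
  #14 SA[14]=7  'ccbadaabda'
  #15 SA[15]=15  'da'
  #16 SA[16]=11  'daabda'

[16, 0, 12, 1, 13, 6, 10, 5, 9, 2, 14, 4, 8, 3, 7, 15, 11]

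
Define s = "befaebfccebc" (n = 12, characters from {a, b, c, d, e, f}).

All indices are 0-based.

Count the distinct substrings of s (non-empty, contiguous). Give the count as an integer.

rank | idx | suffix
   0 |   3 | aebfccebc
   1 |  10 | bc
   2 |   0 | befaebfccebc
   3 |   5 | bfccebc
   4 |  11 | c
   5 |   7 | ccebc
   6 |   8 | cebc
   7 |   9 | ebc
   8 |   4 | ebfccebc
   9 |   1 | efaebfccebc
  10 |   2 | faebfccebc
  11 |   6 | fccebc

SA = [3, 10, 0, 5, 11, 7, 8, 9, 4, 1, 2, 6]
rank  pair      lcp
   1  s[3:],s[10:]  0  ''
   2  s[10:],s[0:]  1  'b'
   3  s[0:],s[5:]  1  'b'
   4  s[5:],s[11:]  0  ''
   5  s[11:],s[7:]  1  'c'
   6  s[7:],s[8:]  1  'c'
   7  s[8:],s[9:]  0  ''
   8  s[9:],s[4:]  2  'eb'
   9  s[4:],s[1:]  1  'e'
  10  s[1:],s[2:]  0  ''
  11  s[2:],s[6:]  1  'f'

n(n+1)/2 = 12·13/2 = 78
Σ LCP = 0 + 0 + 1 + 1 + 0 + 1 + 1 + 0 + 2 + 1 + 0 + 1 = 8
distinct = 78 − 8 = 70

70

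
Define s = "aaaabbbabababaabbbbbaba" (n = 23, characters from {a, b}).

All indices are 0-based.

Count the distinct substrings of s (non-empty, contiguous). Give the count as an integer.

208

rank | idx | suffix
   0 |  22 | a
   1 |   0 | aaaabbbabababaabbbbbaba
   2 |   1 | aaabbbabababaabbbbbaba
   3 |   2 | aabbbabababaabbbbbaba
   4 |  13 | aabbbbbaba
   5 |  20 | aba
   6 |  11 | abaabbbbbaba
   7 |   9 | ababaabbbbbaba
   8 |   7 | abababaabbbbbaba
   9 |   3 | abbbabababaabbbbbaba
  10 |  14 | abbbbbaba
  11 |  21 | ba
  12 |  12 | baabbbbbaba
  13 |  19 | baba
  14 |  10 | babaabbbbbaba
  15 |   8 | bababaabbbbbaba
  16 |   6 | babababaabbbbbaba
  17 |  18 | bbaba
  18 |   5 | bbabababaabbbbbaba
  19 |  17 | bbbaba
  20 |   4 | bbbabababaabbbbbaba
  21 |  16 | bbbbaba
  22 |  15 | bbbbbaba

SA = [22, 0, 1, 2, 13, 20, 11, 9, 7, 3, 14, 21, 12, 19, 10, 8, 6, 18, 5, 17, 4, 16, 15]
i: (SA[i-1],SA[i]) lcp shared
  1: (22,0) 1 'a'
  2: (0,1) 3 'aaa'
  3: (1,2) 2 'aa'
  4: (2,13) 5 'aabbb'
  5: (13,20) 1 'a'
  6: (20,11) 3 'aba'
  7: (11,9) 3 'aba'
  8: (9,7) 5 'ababa'
  9: (7,3) 2 'ab'
  10: (3,14) 4 'abbb'
  11: (14,21) 0 ''
  12: (21,12) 2 'ba'
  13: (12,19) 2 'ba'
  14: (19,10) 4 'baba'
  15: (10,8) 4 'baba'
  16: (8,6) 6 'bababa'
  17: (6,18) 1 'b'
  18: (18,5) 5 'bbaba'
  19: (5,17) 2 'bb'
  20: (17,4) 6 'bbbaba'
  21: (4,16) 3 'bbb'
  22: (16,15) 4 'bbbb'

n(n+1)/2 = 23·24/2 = 276
Σ LCP = 0 + 1 + 3 + 2 + 5 + 1 + 3 + 3 + 5 + 2 + 4 + 0 + 2 + 2 + 4 + 4 + 6 + 1 + 5 + 2 + 6 + 3 + 4 = 68
distinct = 276 − 68 = 208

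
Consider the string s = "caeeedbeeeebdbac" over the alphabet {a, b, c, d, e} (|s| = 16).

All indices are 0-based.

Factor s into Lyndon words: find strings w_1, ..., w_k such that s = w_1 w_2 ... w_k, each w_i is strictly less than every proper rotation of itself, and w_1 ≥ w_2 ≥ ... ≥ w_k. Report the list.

["c", "aeeedbeeeebdb", "ac"]

emit factor 1: 'c' (i=0, period=1)
emit factor 2: 'aeeedbeeeebdb' (i=1, period=13)
emit factor 3: 'ac' (i=14, period=2)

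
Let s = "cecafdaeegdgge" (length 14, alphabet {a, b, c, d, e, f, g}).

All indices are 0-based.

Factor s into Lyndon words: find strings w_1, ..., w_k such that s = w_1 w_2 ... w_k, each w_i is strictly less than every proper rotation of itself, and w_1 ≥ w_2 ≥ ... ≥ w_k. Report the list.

["ce", "c", "afd", "aeegdgge"]

emit factor 1: 'ce' (i=0, period=2)
emit factor 2: 'c' (i=2, period=1)
emit factor 3: 'afd' (i=3, period=3)
emit factor 4: 'aeegdgge' (i=6, period=8)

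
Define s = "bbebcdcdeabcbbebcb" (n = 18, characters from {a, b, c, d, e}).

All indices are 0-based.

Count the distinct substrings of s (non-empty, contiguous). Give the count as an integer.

144

rank→(start, suffix):
  0 → (9, 'abcbbebcb')
  1 → (17, 'b')
  2 → (12, 'bbebcb')
  3 → (0, 'bbebcdcdeabcbbebcb')
  4 → (15, 'bcb')
  5 → (10, 'bcbbebcb')
  6 → (3, 'bcdcdeabcbbebcb')
  7 → (13, 'bebcb')
  8 → (1, 'bebcdcdeabcbbebcb')
  9 → (16, 'cb')
  10 → (11, 'cbbebcb')
  11 → (4, 'cdcdeabcbbebcb')
  12 → (6, 'cdeabcbbebcb')
  13 → (5, 'dcdeabcbbebcb')
  14 → (7, 'deabcbbebcb')
  15 → (8, 'eabcbbebcb')
  16 → (14, 'ebcb')
  17 → (2, 'ebcdcdeabcbbebcb')

SA = [9, 17, 12, 0, 15, 10, 3, 13, 1, 16, 11, 4, 6, 5, 7, 8, 14, 2]
[i] adj suffixes → lcp
  [1] 9/17 → 0 ('')
  [2] 17/12 → 1 ('b')
  [3] 12/0 → 5 ('bbebc')
  [4] 0/15 → 1 ('b')
  [5] 15/10 → 3 ('bcb')
  [6] 10/3 → 2 ('bc')
  [7] 3/13 → 1 ('b')
  [8] 13/1 → 4 ('bebc')
  [9] 1/16 → 0 ('')
  [10] 16/11 → 2 ('cb')
  [11] 11/4 → 1 ('c')
  [12] 4/6 → 2 ('cd')
  [13] 6/5 → 0 ('')
  [14] 5/7 → 1 ('d')
  [15] 7/8 → 0 ('')
  [16] 8/14 → 1 ('e')
  [17] 14/2 → 3 ('ebc')

n(n+1)/2 = 18·19/2 = 171
Σ LCP = 0 + 0 + 1 + 5 + 1 + 3 + 2 + 1 + 4 + 0 + 2 + 1 + 2 + 0 + 1 + 0 + 1 + 3 = 27
distinct = 171 − 27 = 144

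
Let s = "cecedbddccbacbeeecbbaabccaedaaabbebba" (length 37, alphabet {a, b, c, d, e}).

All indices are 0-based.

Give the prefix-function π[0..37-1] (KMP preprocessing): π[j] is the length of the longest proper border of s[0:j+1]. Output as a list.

[0, 0, 1, 2, 0, 0, 0, 0, 1, 1, 0, 0, 1, 0, 0, 0, 0, 1, 0, 0, 0, 0, 0, 1, 1, 0, 0, 0, 0, 0, 0, 0, 0, 0, 0, 0, 0]

π[0] = 0
j=1 s[j]='e': π[1]=0 (border '')
j=2 s[j]='c': π[2]=1 (border 'c')
j=3 s[j]='e': π[3]=2 (border 'ce')
j=4 s[j]='d': k: 2→0; π[4]=0 (border '')
j=5 s[j]='b': π[5]=0 (border '')
j=6 s[j]='d': π[6]=0 (border '')
j=7 s[j]='d': π[7]=0 (border '')
j=8 s[j]='c': π[8]=1 (border 'c')
j=9 s[j]='c': k: 1→0; π[9]=1 (border 'c')
j=10 s[j]='b': k: 1→0; π[10]=0 (border '')
j=11 s[j]='a': π[11]=0 (border '')
j=12 s[j]='c': π[12]=1 (border 'c')
j=13 s[j]='b': k: 1→0; π[13]=0 (border '')
j=14 s[j]='e': π[14]=0 (border '')
j=15 s[j]='e': π[15]=0 (border '')
j=16 s[j]='e': π[16]=0 (border '')
j=17 s[j]='c': π[17]=1 (border 'c')
j=18 s[j]='b': k: 1→0; π[18]=0 (border '')
j=19 s[j]='b': π[19]=0 (border '')
j=20 s[j]='a': π[20]=0 (border '')
j=21 s[j]='a': π[21]=0 (border '')
j=22 s[j]='b': π[22]=0 (border '')
j=23 s[j]='c': π[23]=1 (border 'c')
j=24 s[j]='c': k: 1→0; π[24]=1 (border 'c')
j=25 s[j]='a': k: 1→0; π[25]=0 (border '')
j=26 s[j]='e': π[26]=0 (border '')
j=27 s[j]='d': π[27]=0 (border '')
j=28 s[j]='a': π[28]=0 (border '')
j=29 s[j]='a': π[29]=0 (border '')
j=30 s[j]='a': π[30]=0 (border '')
j=31 s[j]='b': π[31]=0 (border '')
j=32 s[j]='b': π[32]=0 (border '')
j=33 s[j]='e': π[33]=0 (border '')
j=34 s[j]='b': π[34]=0 (border '')
j=35 s[j]='b': π[35]=0 (border '')
j=36 s[j]='a': π[36]=0 (border '')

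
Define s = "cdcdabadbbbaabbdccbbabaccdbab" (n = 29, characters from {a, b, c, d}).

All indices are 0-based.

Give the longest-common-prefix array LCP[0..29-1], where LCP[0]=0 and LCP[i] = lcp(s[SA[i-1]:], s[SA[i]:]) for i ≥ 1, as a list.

sorted suffixes:
  #0 SA[0]=11  'aabbdccbbabaccdbab'
  #1 SA[1]=27  'ab'
  #2 SA[2]=20  'abaccdbab'
  #3 SA[3]=4  'abadbbbaabbdccbbabaccdbab'
  #4 SA[4]=12  'abbdccbbabaccdbab'
  #5 SA[5]=22  'accdbab'
  #6 SA[6]=6  'adbbbaabbdccbbabaccdbab'
  #7 SA[7]=28  'b'
  #8 SA[8]=10  'baabbdccbbabaccdbab'
  #9 SA[9]=26  'bab'
  #10 SA[10]=19  'babaccdbab'
  #11 SA[11]=21  'baccdbab'
  #12 SA[12]=5  'badbbbaabbdccbbabaccdbab'
  #13 SA[13]=9  'bbaabbdccbbabaccdbab'
  #14 SA[14]=18  'bbabaccdbab'
  #15 SA[15]=8  'bbbaabbdccbbabaccdbab'
  #16 SA[16]=13  'bbdccbbabaccdbab'
  #17 SA[17]=14  'bdccbbabaccdbab'
  #18 SA[18]=17  'cbbabaccdbab'
  #19 SA[19]=16  'ccbbabaccdbab'
  #20 SA[20]=23  'ccdbab'
  #21 SA[21]=2  'cdabadbbbaabbdccbbabaccdbab'
  #22 SA[22]=24  'cdbab'
  #23 SA[23]=0  'cdcdabadbbbaabbdccbbabaccdbab'
  #24 SA[24]=3  'dabadbbbaabbdccbbabaccdbab'
  #25 SA[25]=25  'dbab'
  #26 SA[26]=7  'dbbbaabbdccbbabaccdbab'
  #27 SA[27]=15  'dccbbabaccdbab'
  #28 SA[28]=1  'dcdabadbbbaabbdccbbabaccdbab'

SA = [11, 27, 20, 4, 12, 22, 6, 28, 10, 26, 19, 21, 5, 9, 18, 8, 13, 14, 17, 16, 23, 2, 24, 0, 3, 25, 7, 15, 1]
[i] adj suffixes → lcp
  [1] 11/27 → 1 ('a')
  [2] 27/20 → 2 ('ab')
  [3] 20/4 → 3 ('aba')
  [4] 4/12 → 2 ('ab')
  [5] 12/22 → 1 ('a')
  [6] 22/6 → 1 ('a')
  [7] 6/28 → 0 ('')
  [8] 28/10 → 1 ('b')
  [9] 10/26 → 2 ('ba')
  [10] 26/19 → 3 ('bab')
  [11] 19/21 → 2 ('ba')
  [12] 21/5 → 2 ('ba')
  [13] 5/9 → 1 ('b')
  [14] 9/18 → 3 ('bba')
  [15] 18/8 → 2 ('bb')
  [16] 8/13 → 2 ('bb')
  [17] 13/14 → 1 ('b')
  [18] 14/17 → 0 ('')
  [19] 17/16 → 1 ('c')
  [20] 16/23 → 2 ('cc')
  [21] 23/2 → 1 ('c')
  [22] 2/24 → 2 ('cd')
  [23] 24/0 → 2 ('cd')
  [24] 0/3 → 0 ('')
  [25] 3/25 → 1 ('d')
  [26] 25/7 → 2 ('db')
  [27] 7/15 → 1 ('d')
  [28] 15/1 → 2 ('dc')

[0, 1, 2, 3, 2, 1, 1, 0, 1, 2, 3, 2, 2, 1, 3, 2, 2, 1, 0, 1, 2, 1, 2, 2, 0, 1, 2, 1, 2]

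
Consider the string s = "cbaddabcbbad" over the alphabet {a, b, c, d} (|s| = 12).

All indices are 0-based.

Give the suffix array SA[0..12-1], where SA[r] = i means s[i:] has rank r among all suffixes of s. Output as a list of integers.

rank | idx | suffix
   0 |   5 | abcbbad
   1 |  10 | ad
   2 |   2 | addabcbbad
   3 |   9 | bad
   4 |   1 | baddabcbbad
   5 |   8 | bbad
   6 |   6 | bcbbad
   7 |   0 | cbaddabcbbad
   8 |   7 | cbbad
   9 |  11 | d
  10 |   4 | dabcbbad
  11 |   3 | ddabcbbad

[5, 10, 2, 9, 1, 8, 6, 0, 7, 11, 4, 3]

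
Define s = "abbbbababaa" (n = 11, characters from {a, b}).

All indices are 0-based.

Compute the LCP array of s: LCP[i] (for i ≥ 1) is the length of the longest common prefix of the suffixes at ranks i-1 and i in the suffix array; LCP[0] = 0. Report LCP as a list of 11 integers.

[0, 1, 1, 3, 2, 0, 2, 4, 1, 2, 3]

rank→(start, suffix):
  0 → (10, 'a')
  1 → (9, 'aa')
  2 → (7, 'abaa')
  3 → (5, 'ababaa')
  4 → (0, 'abbbbababaa')
  5 → (8, 'baa')
  6 → (6, 'babaa')
  7 → (4, 'bababaa')
  8 → (3, 'bbababaa')
  9 → (2, 'bbbababaa')
  10 → (1, 'bbbbababaa')

SA = [10, 9, 7, 5, 0, 8, 6, 4, 3, 2, 1]
[i] adj suffixes → lcp
  [1] 10/9 → 1 ('a')
  [2] 9/7 → 1 ('a')
  [3] 7/5 → 3 ('aba')
  [4] 5/0 → 2 ('ab')
  [5] 0/8 → 0 ('')
  [6] 8/6 → 2 ('ba')
  [7] 6/4 → 4 ('baba')
  [8] 4/3 → 1 ('b')
  [9] 3/2 → 2 ('bb')
  [10] 2/1 → 3 ('bbb')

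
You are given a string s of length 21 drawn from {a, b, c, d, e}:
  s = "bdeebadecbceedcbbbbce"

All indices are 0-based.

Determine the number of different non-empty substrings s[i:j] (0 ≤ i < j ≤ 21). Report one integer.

sorted suffixes:
  #0 SA[0]=5  'adecbceedcbbbbce'
  #1 SA[1]=4  'badecbceedcbbbbce'
  #2 SA[2]=15  'bbbbce'
  #3 SA[3]=16  'bbbce'
  #4 SA[4]=17  'bbce'
  #5 SA[5]=18  'bce'
  #6 SA[6]=9  'bceedcbbbbce'
  #7 SA[7]=0  'bdeebadecbceedcbbbbce'
  #8 SA[8]=14  'cbbbbce'
  #9 SA[9]=8  'cbceedcbbbbce'
  #10 SA[10]=19  'ce'
  #11 SA[11]=10  'ceedcbbbbce'
  #12 SA[12]=13  'dcbbbbce'
  #13 SA[13]=6  'decbceedcbbbbce'
  #14 SA[14]=1  'deebadecbceedcbbbbce'
  #15 SA[15]=20  'e'
  #16 SA[16]=3  'ebadecbceedcbbbbce'
  #17 SA[17]=7  'ecbceedcbbbbce'
  #18 SA[18]=12  'edcbbbbce'
  #19 SA[19]=2  'eebadecbceedcbbbbce'
  #20 SA[20]=11  'eedcbbbbce'

SA = [5, 4, 15, 16, 17, 18, 9, 0, 14, 8, 19, 10, 13, 6, 1, 20, 3, 7, 12, 2, 11]
rank  pair      lcp
   1  s[5:],s[4:]  0  ''
   2  s[4:],s[15:]  1  'b'
   3  s[15:],s[16:]  3  'bbb'
   4  s[16:],s[17:]  2  'bb'
   5  s[17:],s[18:]  1  'b'
   6  s[18:],s[9:]  3  'bce'
   7  s[9:],s[0:]  1  'b'
   8  s[0:],s[14:]  0  ''
   9  s[14:],s[8:]  2  'cb'
  10  s[8:],s[19:]  1  'c'
  11  s[19:],s[10:]  2  'ce'
  12  s[10:],s[13:]  0  ''
  13  s[13:],s[6:]  1  'd'
  14  s[6:],s[1:]  2  'de'
  15  s[1:],s[20:]  0  ''
  16  s[20:],s[3:]  1  'e'
  17  s[3:],s[7:]  1  'e'
  18  s[7:],s[12:]  1  'e'
  19  s[12:],s[2:]  1  'e'
  20  s[2:],s[11:]  2  'ee'

n(n+1)/2 = 21·22/2 = 231
Σ LCP = 0 + 0 + 1 + 3 + 2 + 1 + 3 + 1 + 0 + 2 + 1 + 2 + 0 + 1 + 2 + 0 + 1 + 1 + 1 + 1 + 2 = 25
distinct = 231 − 25 = 206

206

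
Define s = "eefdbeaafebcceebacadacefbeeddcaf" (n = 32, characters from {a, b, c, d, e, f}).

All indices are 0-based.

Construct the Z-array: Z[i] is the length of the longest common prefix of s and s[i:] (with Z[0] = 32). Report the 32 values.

[32, 1, 0, 0, 0, 1, 0, 0, 0, 1, 0, 0, 0, 2, 1, 0, 0, 0, 0, 0, 0, 0, 1, 0, 0, 2, 1, 0, 0, 0, 0, 0]

Z[0]=32
i=1: outside box; Z[1]=1 grow→box=[1,2)
i=2: outside box; Z[2]=0
i=3: outside box; Z[3]=0
i=4: outside box; Z[4]=0
i=5: outside box; Z[5]=1 grow→box=[5,6)
i=6: outside box; Z[6]=0
i=7: outside box; Z[7]=0
i=8: outside box; Z[8]=0
i=9: outside box; Z[9]=1 grow→box=[9,10)
i=10: outside box; Z[10]=0
i=11: outside box; Z[11]=0
i=12: outside box; Z[12]=0
i=13: outside box; Z[13]=2 grow→box=[13,15)
i=14: min(r-i=1, Z[1]=1)=1; Z[14]=1
i=15: outside box; Z[15]=0
i=16: outside box; Z[16]=0
i=17: outside box; Z[17]=0
i=18: outside box; Z[18]=0
i=19: outside box; Z[19]=0
i=20: outside box; Z[20]=0
i=21: outside box; Z[21]=0
i=22: outside box; Z[22]=1 grow→box=[22,23)
i=23: outside box; Z[23]=0
i=24: outside box; Z[24]=0
i=25: outside box; Z[25]=2 grow→box=[25,27)
i=26: min(r-i=1, Z[1]=1)=1; Z[26]=1
i=27: outside box; Z[27]=0
i=28: outside box; Z[28]=0
i=29: outside box; Z[29]=0
i=30: outside box; Z[30]=0
i=31: outside box; Z[31]=0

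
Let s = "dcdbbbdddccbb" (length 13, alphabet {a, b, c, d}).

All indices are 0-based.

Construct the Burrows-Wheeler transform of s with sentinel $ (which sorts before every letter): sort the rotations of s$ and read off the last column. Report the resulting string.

bbcdbbcddcd$db

rank  rotation        last
    0  $dcdbbbdddccbb  b
    1  b$dcdbbbdddccb  b
    2  bb$dcdbbbdddcc  c
    3  bbbdddccbb$dcd  d
    4  bbdddccbb$dcdb  b
    5  bdddccbb$dcdbb  b
    6  cbb$dcdbbbdddc  c
    7  ccbb$dcdbbbddd  d
    8  cdbbbdddccbb$d  d
    9  dbbbdddccbb$dc  c
   10  dccbb$dcdbbbdd  d
   11  dcdbbbdddccbb$  $
   12  ddccbb$dcdbbbd  d
   13  dddccbb$dcdbbb  b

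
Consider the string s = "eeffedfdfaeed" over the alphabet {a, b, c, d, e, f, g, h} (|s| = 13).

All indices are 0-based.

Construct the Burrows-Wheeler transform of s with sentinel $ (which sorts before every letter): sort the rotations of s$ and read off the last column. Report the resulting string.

dfefeefa$eddfe

rank  rotation        last
    0  $eeffedfdfaeed  d
    1  aeed$eeffedfdf  f
    2  d$eeffedfdfaee  e
    3  dfaeed$eeffedf  f
    4  dfdfaeed$eeffe  e
    5  ed$eeffedfdfae  e
    6  edfdfaeed$eeff  f
    7  eed$eeffedfdfa  a
    8  eeffedfdfaeed$  $
    9  effedfdfaeed$e  e
   10  faeed$eeffedfd  d
   11  fdfaeed$eeffed  d
   12  fedfdfaeed$eef  f
   13  ffedfdfaeed$ee  e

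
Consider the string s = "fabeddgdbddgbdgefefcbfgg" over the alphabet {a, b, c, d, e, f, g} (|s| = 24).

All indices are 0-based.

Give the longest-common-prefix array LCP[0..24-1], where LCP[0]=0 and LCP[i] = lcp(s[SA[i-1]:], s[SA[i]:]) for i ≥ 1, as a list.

[0, 0, 2, 1, 1, 0, 0, 1, 3, 1, 2, 2, 0, 1, 2, 0, 1, 1, 1, 0, 1, 1, 1, 1]

rank→(start, suffix):
  0 → (1, 'abeddgdbddgbdgefefcbfgg')
  1 → (8, 'bddgbdgefefcbfgg')
  2 → (12, 'bdgefefcbfgg')
  3 → (2, 'beddgdbddgbdgefefcbfgg')
  4 → (20, 'bfgg')
  5 → (19, 'cbfgg')
  6 → (7, 'dbddgbdgefefcbfgg')
  7 → (9, 'ddgbdgefefcbfgg')
  8 → (4, 'ddgdbddgbdgefefcbfgg')
  9 → (10, 'dgbdgefefcbfgg')
  10 → (5, 'dgdbddgbdgefefcbfgg')
  11 → (13, 'dgefefcbfgg')
  12 → (3, 'eddgdbddgbdgefefcbfgg')
  13 → (17, 'efcbfgg')
  14 → (15, 'efefcbfgg')
  15 → (0, 'fabeddgdbddgbdgefefcbfgg')
  16 → (18, 'fcbfgg')
  17 → (16, 'fefcbfgg')
  18 → (21, 'fgg')
  19 → (23, 'g')
  20 → (11, 'gbdgefefcbfgg')
  21 → (6, 'gdbddgbdgefefcbfgg')
  22 → (14, 'gefefcbfgg')
  23 → (22, 'gg')

SA = [1, 8, 12, 2, 20, 19, 7, 9, 4, 10, 5, 13, 3, 17, 15, 0, 18, 16, 21, 23, 11, 6, 14, 22]
i: (SA[i-1],SA[i]) lcp shared
  1: (1,8) 0 ''
  2: (8,12) 2 'bd'
  3: (12,2) 1 'b'
  4: (2,20) 1 'b'
  5: (20,19) 0 ''
  6: (19,7) 0 ''
  7: (7,9) 1 'd'
  8: (9,4) 3 'ddg'
  9: (4,10) 1 'd'
  10: (10,5) 2 'dg'
  11: (5,13) 2 'dg'
  12: (13,3) 0 ''
  13: (3,17) 1 'e'
  14: (17,15) 2 'ef'
  15: (15,0) 0 ''
  16: (0,18) 1 'f'
  17: (18,16) 1 'f'
  18: (16,21) 1 'f'
  19: (21,23) 0 ''
  20: (23,11) 1 'g'
  21: (11,6) 1 'g'
  22: (6,14) 1 'g'
  23: (14,22) 1 'g'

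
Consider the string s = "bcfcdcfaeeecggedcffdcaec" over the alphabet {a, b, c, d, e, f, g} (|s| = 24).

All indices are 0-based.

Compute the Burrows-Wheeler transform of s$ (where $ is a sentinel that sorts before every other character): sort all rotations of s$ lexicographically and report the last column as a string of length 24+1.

rank  rotation                   last
    0  $bcfcdcfaeeecggedcffdcaec  c
    1  aec$bcfcdcfaeeecggedcffdc  c
    2  aeeecggedcffdcaec$bcfcdcf  f
    3  bcfcdcfaeeecggedcffdcaec$  $
    4  c$bcfcdcfaeeecggedcffdcae  e
    5  caec$bcfcdcfaeeecggedcffd  d
    6  cdcfaeeecggedcffdcaec$bcf  f
    7  cfaeeecggedcffdcaec$bcfcd  d
    8  cfcdcfaeeecggedcffdcaec$b  b
    9  cffdcaec$bcfcdcfaeeecgged  d
   10  cggedcffdcaec$bcfcdcfaeee  e
   11  dcaec$bcfcdcfaeeecggedcff  f
   12  dcfaeeecggedcffdcaec$bcfc  c
   13  dcffdcaec$bcfcdcfaeeecgge  e
   14  ec$bcfcdcfaeeecggedcffdca  a
   15  ecggedcffdcaec$bcfcdcfaee  e
   16  edcffdcaec$bcfcdcfaeeecgg  g
   17  eecggedcffdcaec$bcfcdcfae  e
   18  eeecggedcffdcaec$bcfcdcfa  a
   19  faeeecggedcffdcaec$bcfcdc  c
   20  fcdcfaeeecggedcffdcaec$bc  c
   21  fdcaec$bcfcdcfaeeecggedcf  f
   22  ffdcaec$bcfcdcfaeeecggedc  c
   23  gedcffdcaec$bcfcdcfaeeecg  g
   24  ggedcffdcaec$bcfcdcfaeeec  c

ccf$edfdbdefceaegeaccfcgc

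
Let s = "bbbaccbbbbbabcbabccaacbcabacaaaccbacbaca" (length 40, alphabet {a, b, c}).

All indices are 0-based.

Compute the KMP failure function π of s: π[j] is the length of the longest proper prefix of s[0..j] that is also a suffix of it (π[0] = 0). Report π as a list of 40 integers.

[0, 1, 2, 0, 0, 0, 1, 2, 3, 3, 3, 4, 1, 0, 1, 0, 1, 0, 0, 0, 0, 0, 1, 0, 0, 1, 0, 0, 0, 0, 0, 0, 0, 1, 0, 0, 1, 0, 0, 0]

π[0] = 0
j=1 s[j]='b': π[1]=1 (border 'b')
j=2 s[j]='b': π[2]=2 (border 'bb')
j=3 s[j]='a': k: 2→1→0; π[3]=0 (border '')
j=4 s[j]='c': π[4]=0 (border '')
j=5 s[j]='c': π[5]=0 (border '')
j=6 s[j]='b': π[6]=1 (border 'b')
j=7 s[j]='b': π[7]=2 (border 'bb')
j=8 s[j]='b': π[8]=3 (border 'bbb')
j=9 s[j]='b': k: 3→2; π[9]=3 (border 'bbb')
j=10 s[j]='b': k: 3→2; π[10]=3 (border 'bbb')
j=11 s[j]='a': π[11]=4 (border 'bbba')
j=12 s[j]='b': k: 4→0; π[12]=1 (border 'b')
j=13 s[j]='c': k: 1→0; π[13]=0 (border '')
j=14 s[j]='b': π[14]=1 (border 'b')
j=15 s[j]='a': k: 1→0; π[15]=0 (border '')
j=16 s[j]='b': π[16]=1 (border 'b')
j=17 s[j]='c': k: 1→0; π[17]=0 (border '')
j=18 s[j]='c': π[18]=0 (border '')
j=19 s[j]='a': π[19]=0 (border '')
j=20 s[j]='a': π[20]=0 (border '')
j=21 s[j]='c': π[21]=0 (border '')
j=22 s[j]='b': π[22]=1 (border 'b')
j=23 s[j]='c': k: 1→0; π[23]=0 (border '')
j=24 s[j]='a': π[24]=0 (border '')
j=25 s[j]='b': π[25]=1 (border 'b')
j=26 s[j]='a': k: 1→0; π[26]=0 (border '')
j=27 s[j]='c': π[27]=0 (border '')
j=28 s[j]='a': π[28]=0 (border '')
j=29 s[j]='a': π[29]=0 (border '')
j=30 s[j]='a': π[30]=0 (border '')
j=31 s[j]='c': π[31]=0 (border '')
j=32 s[j]='c': π[32]=0 (border '')
j=33 s[j]='b': π[33]=1 (border 'b')
j=34 s[j]='a': k: 1→0; π[34]=0 (border '')
j=35 s[j]='c': π[35]=0 (border '')
j=36 s[j]='b': π[36]=1 (border 'b')
j=37 s[j]='a': k: 1→0; π[37]=0 (border '')
j=38 s[j]='c': π[38]=0 (border '')
j=39 s[j]='a': π[39]=0 (border '')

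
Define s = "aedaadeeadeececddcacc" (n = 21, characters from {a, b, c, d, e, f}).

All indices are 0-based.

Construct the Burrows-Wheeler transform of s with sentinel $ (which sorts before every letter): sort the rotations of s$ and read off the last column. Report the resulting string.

rank  rotation                last
    0  $aedaadeeadeececddcacc  c
    1  aadeeadeececddcacc$aed  d
    2  acc$aedaadeeadeececddc  c
    3  adeeadeececddcacc$aeda  a
    4  adeececddcacc$aedaadee  e
    5  aedaadeeadeececddcacc$  $
    6  c$aedaadeeadeececddcac  c
    7  cacc$aedaadeeadeececdd  d
    8  cc$aedaadeeadeececddca  a
    9  cddcacc$aedaadeeadeece  e
   10  cecddcacc$aedaadeeadee  e
   11  daadeeadeececddcacc$ae  e
   12  dcacc$aedaadeeadeececd  d
   13  ddcacc$aedaadeeadeecec  c
   14  deeadeececddcacc$aedaa  a
   15  deececddcacc$aedaadeea  a
   16  eadeececddcacc$aedaade  e
   17  ecddcacc$aedaadeeadeec  c
   18  ececddcacc$aedaadeeade  e
   19  edaadeeadeececddcacc$a  a
   20  eeadeececddcacc$aedaad  d
   21  eececddcacc$aedaadeead  d

cdcae$cdaeeedcaaeceadd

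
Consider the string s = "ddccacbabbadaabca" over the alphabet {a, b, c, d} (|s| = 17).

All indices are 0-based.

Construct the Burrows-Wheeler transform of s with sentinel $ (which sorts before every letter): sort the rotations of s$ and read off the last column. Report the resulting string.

acdbacbcbaabcadad$

rank  rotation            last
    0  $ddccacbabbadaabca  a
    1  a$ddccacbabbadaabc  c
    2  aabca$ddccacbabbad  d
    3  abbadaabca$ddccacb  b
    4  abca$ddccacbabbada  a
    5  acbabbadaabca$ddcc  c
    6  adaabca$ddccacbabb  b
    7  babbadaabca$ddccac  c
    8  badaabca$ddccacbab  b
    9  bbadaabca$ddccacba  a
   10  bca$ddccacbabbadaa  a
   11  ca$ddccacbabbadaab  b
   12  cacbabbadaabca$ddc  c
   13  cbabbadaabca$ddcca  a
   14  ccacbabbadaabca$dd  d
   15  daabca$ddccacbabba  a
   16  dccacbabbadaabca$d  d
   17  ddccacbabbadaabca$  $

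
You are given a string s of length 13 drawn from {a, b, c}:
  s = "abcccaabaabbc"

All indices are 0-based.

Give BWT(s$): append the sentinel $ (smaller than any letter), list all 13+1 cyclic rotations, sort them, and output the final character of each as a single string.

ccbaa$aababccb

rank  rotation        last
    0  $abcccaabaabbc  c
    1  aabaabbc$abccc  c
    2  aabbc$abcccaab  b
    3  abaabbc$abccca  a
    4  abbc$abcccaaba  a
    5  abcccaabaabbc$  $
    6  baabbc$abcccaa  a
    7  bbc$abcccaabaa  a
    8  bc$abcccaabaab  b
    9  bcccaabaabbc$a  a
   10  c$abcccaabaabb  b
   11  caabaabbc$abcc  c
   12  ccaabaabbc$abc  c
   13  cccaabaabbc$ab  b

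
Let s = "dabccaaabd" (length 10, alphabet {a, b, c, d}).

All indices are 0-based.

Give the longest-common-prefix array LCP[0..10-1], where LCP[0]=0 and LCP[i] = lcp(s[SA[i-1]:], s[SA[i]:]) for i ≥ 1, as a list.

[0, 2, 1, 2, 0, 1, 0, 1, 0, 1]

sorted suffixes:
  #0 SA[0]=5  'aaabd'
  #1 SA[1]=6  'aabd'
  #2 SA[2]=1  'abccaaabd'
  #3 SA[3]=7  'abd'
  #4 SA[4]=2  'bccaaabd'
  #5 SA[5]=8  'bd'
  #6 SA[6]=4  'caaabd'
  #7 SA[7]=3  'ccaaabd'
  #8 SA[8]=9  'd'
  #9 SA[9]=0  'dabccaaabd'

SA = [5, 6, 1, 7, 2, 8, 4, 3, 9, 0]
[i] adj suffixes → lcp
  [1] 5/6 → 2 ('aa')
  [2] 6/1 → 1 ('a')
  [3] 1/7 → 2 ('ab')
  [4] 7/2 → 0 ('')
  [5] 2/8 → 1 ('b')
  [6] 8/4 → 0 ('')
  [7] 4/3 → 1 ('c')
  [8] 3/9 → 0 ('')
  [9] 9/0 → 1 ('d')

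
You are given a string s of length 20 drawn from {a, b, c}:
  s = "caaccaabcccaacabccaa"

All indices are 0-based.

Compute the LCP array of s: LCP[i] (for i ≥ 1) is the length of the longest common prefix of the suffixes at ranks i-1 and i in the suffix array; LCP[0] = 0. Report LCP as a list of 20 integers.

[0, 1, 2, 2, 3, 1, 4, 1, 2, 0, 3, 0, 3, 3, 4, 2, 1, 4, 4, 2]

rank→(start, suffix):
  0 → (19, 'a')
  1 → (18, 'aa')
  2 → (5, 'aabcccaacabccaa')
  3 → (11, 'aacabccaa')
  4 → (1, 'aaccaabcccaacabccaa')
  5 → (14, 'abccaa')
  6 → (6, 'abcccaacabccaa')
  7 → (12, 'acabccaa')
  8 → (2, 'accaabcccaacabccaa')
  9 → (15, 'bccaa')
  10 → (7, 'bcccaacabccaa')
  11 → (17, 'caa')
  12 → (4, 'caabcccaacabccaa')
  13 → (10, 'caacabccaa')
  14 → (0, 'caaccaabcccaacabccaa')
  15 → (13, 'cabccaa')
  16 → (16, 'ccaa')
  17 → (3, 'ccaabcccaacabccaa')
  18 → (9, 'ccaacabccaa')
  19 → (8, 'cccaacabccaa')

SA = [19, 18, 5, 11, 1, 14, 6, 12, 2, 15, 7, 17, 4, 10, 0, 13, 16, 3, 9, 8]
i: (SA[i-1],SA[i]) lcp shared
  1: (19,18) 1 'a'
  2: (18,5) 2 'aa'
  3: (5,11) 2 'aa'
  4: (11,1) 3 'aac'
  5: (1,14) 1 'a'
  6: (14,6) 4 'abcc'
  7: (6,12) 1 'a'
  8: (12,2) 2 'ac'
  9: (2,15) 0 ''
  10: (15,7) 3 'bcc'
  11: (7,17) 0 ''
  12: (17,4) 3 'caa'
  13: (4,10) 3 'caa'
  14: (10,0) 4 'caac'
  15: (0,13) 2 'ca'
  16: (13,16) 1 'c'
  17: (16,3) 4 'ccaa'
  18: (3,9) 4 'ccaa'
  19: (9,8) 2 'cc'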